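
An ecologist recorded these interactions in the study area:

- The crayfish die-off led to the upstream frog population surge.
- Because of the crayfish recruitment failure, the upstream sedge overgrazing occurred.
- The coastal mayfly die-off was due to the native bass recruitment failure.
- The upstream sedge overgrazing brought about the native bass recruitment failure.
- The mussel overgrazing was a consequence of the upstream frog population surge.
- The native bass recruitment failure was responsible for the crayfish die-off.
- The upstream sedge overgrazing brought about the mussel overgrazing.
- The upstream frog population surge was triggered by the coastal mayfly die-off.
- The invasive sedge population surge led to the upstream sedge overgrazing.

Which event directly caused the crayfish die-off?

Upstream contributors include the crayfish recruitment failure, the invasive sedge population surge, the upstream sedge overgrazing, but only the native bass recruitment failure feeds directly into the crayfish die-off.

the native bass recruitment failure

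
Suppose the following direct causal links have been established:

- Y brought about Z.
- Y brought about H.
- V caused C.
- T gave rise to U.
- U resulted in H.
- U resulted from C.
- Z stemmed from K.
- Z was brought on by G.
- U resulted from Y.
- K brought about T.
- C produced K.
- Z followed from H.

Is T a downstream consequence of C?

Yes

There is a causal chain: C → K → T.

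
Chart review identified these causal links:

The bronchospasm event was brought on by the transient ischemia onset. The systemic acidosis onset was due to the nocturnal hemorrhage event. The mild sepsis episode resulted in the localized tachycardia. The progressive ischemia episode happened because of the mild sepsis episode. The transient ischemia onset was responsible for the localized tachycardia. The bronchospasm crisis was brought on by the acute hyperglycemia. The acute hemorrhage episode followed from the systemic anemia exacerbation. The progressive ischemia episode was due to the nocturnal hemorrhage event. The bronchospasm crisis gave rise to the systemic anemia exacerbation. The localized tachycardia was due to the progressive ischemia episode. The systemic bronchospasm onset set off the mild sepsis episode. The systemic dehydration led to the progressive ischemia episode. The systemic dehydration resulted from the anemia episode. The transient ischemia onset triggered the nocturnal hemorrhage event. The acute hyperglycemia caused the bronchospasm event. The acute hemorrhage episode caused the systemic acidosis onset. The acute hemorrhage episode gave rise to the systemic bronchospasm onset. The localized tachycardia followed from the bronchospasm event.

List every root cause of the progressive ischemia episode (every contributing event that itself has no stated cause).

the acute hyperglycemia, the anemia episode, the transient ischemia onset

Tracing upstream from the progressive ischemia episode: the progressive ischemia episode ← the nocturnal hemorrhage event ← the transient ischemia onset.
A separate upstream branch: the progressive ischemia episode ← the mild sepsis episode ← the systemic bronchospasm onset ← the acute hemorrhage episode ← the systemic anemia exacerbation ← the bronchospasm crisis ← the acute hyperglycemia.
A separate upstream branch: the progressive ischemia episode ← the systemic dehydration ← the anemia episode.
Each of those chain origins has no stated cause.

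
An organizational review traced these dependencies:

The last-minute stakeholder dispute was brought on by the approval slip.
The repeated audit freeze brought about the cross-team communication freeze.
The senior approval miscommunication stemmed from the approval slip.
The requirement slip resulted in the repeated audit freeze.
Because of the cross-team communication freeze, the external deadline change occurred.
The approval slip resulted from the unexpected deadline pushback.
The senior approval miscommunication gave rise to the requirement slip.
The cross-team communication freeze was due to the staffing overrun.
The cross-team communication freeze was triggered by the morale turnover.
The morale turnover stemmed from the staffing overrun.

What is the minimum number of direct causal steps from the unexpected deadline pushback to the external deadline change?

6

Shortest chain: the unexpected deadline pushback → the approval slip → the senior approval miscommunication → the requirement slip → the repeated audit freeze → the cross-team communication freeze → the external deadline change.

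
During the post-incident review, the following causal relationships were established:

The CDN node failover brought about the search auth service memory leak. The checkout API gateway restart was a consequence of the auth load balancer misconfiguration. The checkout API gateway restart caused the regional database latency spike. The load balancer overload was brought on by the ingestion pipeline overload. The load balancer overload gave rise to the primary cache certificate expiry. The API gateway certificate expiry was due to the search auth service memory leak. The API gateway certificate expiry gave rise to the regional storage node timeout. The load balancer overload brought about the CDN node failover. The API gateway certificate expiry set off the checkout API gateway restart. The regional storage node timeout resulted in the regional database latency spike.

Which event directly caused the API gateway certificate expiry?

Upstream contributors include the ingestion pipeline overload, the load balancer overload, the CDN node failover, but only the search auth service memory leak feeds directly into the API gateway certificate expiry.

the search auth service memory leak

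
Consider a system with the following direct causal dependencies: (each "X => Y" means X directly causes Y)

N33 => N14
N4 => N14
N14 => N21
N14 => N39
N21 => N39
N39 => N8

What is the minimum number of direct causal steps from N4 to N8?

3

Shortest chain: N4 → N14 → N39 → N8.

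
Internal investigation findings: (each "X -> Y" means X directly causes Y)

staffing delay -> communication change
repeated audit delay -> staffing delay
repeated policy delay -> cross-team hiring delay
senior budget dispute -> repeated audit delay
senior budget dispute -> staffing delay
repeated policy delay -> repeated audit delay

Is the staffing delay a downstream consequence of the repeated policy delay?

There is a causal chain: the repeated policy delay → the repeated audit delay → the staffing delay.

Yes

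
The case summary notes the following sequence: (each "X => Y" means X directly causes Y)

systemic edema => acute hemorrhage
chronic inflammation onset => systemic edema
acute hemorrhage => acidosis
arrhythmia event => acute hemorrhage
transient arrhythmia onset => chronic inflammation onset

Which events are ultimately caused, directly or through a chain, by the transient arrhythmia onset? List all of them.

Direct effects: the chronic inflammation onset.
2 steps out: the systemic edema.
3 steps out: the acute hemorrhage.
4 steps out: the acidosis.
Not reachable from it: the arrhythmia event.

the acidosis, the acute hemorrhage, the chronic inflammation onset, the systemic edema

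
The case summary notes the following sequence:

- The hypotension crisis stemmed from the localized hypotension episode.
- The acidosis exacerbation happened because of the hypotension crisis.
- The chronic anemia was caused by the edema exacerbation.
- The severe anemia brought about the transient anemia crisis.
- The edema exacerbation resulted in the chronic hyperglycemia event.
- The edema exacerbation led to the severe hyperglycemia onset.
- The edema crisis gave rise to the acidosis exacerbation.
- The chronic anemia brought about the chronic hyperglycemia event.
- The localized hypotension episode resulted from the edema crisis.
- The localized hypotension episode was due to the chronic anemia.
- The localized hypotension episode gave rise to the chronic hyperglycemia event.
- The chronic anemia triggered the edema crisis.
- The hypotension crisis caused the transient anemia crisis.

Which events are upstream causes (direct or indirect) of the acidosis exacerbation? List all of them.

Immediate causes of the acidosis exacerbation: the edema crisis, the hypotension crisis.
Further upstream: the edema exacerbation, the chronic anemia, the localized hypotension episode.

the chronic anemia, the edema crisis, the edema exacerbation, the hypotension crisis, the localized hypotension episode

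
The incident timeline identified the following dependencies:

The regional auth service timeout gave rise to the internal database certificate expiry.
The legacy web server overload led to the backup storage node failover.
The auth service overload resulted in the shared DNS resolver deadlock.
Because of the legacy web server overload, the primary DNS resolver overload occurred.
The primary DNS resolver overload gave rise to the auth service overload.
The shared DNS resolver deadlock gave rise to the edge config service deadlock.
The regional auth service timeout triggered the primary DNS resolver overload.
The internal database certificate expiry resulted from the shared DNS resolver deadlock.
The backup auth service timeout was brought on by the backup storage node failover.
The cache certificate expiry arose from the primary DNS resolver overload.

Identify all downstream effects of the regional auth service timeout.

the auth service overload, the cache certificate expiry, the edge config service deadlock, the internal database certificate expiry, the primary DNS resolver overload, the shared DNS resolver deadlock

Direct effects: the primary DNS resolver overload, the internal database certificate expiry.
2 steps out: the auth service overload, the cache certificate expiry.
3 steps out: the shared DNS resolver deadlock.
4 steps out: the edge config service deadlock.
Not reachable from it: the legacy web server overload, the backup storage node failover, the backup auth service timeout.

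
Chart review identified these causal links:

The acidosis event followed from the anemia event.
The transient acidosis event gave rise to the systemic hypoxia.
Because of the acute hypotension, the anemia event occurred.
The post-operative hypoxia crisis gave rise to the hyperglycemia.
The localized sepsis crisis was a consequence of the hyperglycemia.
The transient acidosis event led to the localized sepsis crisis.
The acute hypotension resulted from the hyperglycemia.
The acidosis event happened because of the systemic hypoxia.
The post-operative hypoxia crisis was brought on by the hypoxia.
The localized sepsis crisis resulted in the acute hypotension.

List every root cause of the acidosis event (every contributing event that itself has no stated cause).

the hypoxia, the transient acidosis event

Tracing upstream from the acidosis event: the acidosis event ← the systemic hypoxia ← the transient acidosis event.
A separate upstream branch: the acidosis event ← the anemia event ← the acute hypotension ← the hyperglycemia ← the post-operative hypoxia crisis ← the hypoxia.
Each of those chain origins has no stated cause.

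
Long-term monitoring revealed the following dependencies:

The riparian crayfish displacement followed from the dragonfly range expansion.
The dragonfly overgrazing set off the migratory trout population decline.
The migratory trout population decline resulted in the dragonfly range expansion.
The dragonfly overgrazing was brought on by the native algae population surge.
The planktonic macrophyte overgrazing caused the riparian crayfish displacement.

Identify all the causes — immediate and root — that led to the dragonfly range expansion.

the dragonfly overgrazing, the migratory trout population decline, the native algae population surge

Immediate cause of the dragonfly range expansion: the migratory trout population decline.
Further upstream: the native algae population surge, the dragonfly overgrazing.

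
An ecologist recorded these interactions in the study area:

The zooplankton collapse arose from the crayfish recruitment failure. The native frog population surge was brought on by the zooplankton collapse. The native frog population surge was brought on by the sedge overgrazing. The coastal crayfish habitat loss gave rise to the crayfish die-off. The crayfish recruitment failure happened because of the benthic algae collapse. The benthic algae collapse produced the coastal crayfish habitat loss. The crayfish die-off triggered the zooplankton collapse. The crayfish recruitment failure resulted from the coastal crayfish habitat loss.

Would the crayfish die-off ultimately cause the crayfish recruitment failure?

No

The crayfish die-off leads to the zooplankton collapse, the native frog population surge; the crayfish recruitment failure is not among them.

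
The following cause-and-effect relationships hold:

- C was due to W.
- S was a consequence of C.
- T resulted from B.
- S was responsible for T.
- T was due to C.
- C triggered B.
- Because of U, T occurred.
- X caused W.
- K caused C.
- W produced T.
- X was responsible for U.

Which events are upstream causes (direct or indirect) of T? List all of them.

B, C, K, S, U, W, X

Immediate causes of T: U, W, C, S, B.
Further upstream: X, K.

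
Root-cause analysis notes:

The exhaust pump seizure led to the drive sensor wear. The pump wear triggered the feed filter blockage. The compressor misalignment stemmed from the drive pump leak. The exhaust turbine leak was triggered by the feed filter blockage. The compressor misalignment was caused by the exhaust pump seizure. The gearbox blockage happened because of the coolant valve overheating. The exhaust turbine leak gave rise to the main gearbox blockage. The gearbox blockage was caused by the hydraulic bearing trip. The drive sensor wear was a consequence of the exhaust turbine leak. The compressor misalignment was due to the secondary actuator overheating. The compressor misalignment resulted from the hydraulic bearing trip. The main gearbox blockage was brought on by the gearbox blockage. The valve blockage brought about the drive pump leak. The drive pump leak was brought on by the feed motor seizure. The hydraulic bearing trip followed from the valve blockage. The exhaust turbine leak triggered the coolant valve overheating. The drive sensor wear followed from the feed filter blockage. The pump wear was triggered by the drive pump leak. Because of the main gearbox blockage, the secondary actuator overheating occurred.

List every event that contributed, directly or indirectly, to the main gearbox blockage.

the coolant valve overheating, the drive pump leak, the exhaust turbine leak, the feed filter blockage, the feed motor seizure, the gearbox blockage, the hydraulic bearing trip, the pump wear, the valve blockage

Immediate causes of the main gearbox blockage: the exhaust turbine leak, the gearbox blockage.
Further upstream: the feed motor seizure, the valve blockage, the drive pump leak, the pump wear, the feed filter blockage, the coolant valve overheating, the hydraulic bearing trip.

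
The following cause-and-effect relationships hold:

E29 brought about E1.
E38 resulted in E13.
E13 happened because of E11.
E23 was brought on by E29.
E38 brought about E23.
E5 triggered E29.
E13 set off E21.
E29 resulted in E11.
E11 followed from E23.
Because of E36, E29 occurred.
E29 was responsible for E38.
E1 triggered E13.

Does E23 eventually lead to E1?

E23 leads to E11, E13, E21; E1 is not among them.

No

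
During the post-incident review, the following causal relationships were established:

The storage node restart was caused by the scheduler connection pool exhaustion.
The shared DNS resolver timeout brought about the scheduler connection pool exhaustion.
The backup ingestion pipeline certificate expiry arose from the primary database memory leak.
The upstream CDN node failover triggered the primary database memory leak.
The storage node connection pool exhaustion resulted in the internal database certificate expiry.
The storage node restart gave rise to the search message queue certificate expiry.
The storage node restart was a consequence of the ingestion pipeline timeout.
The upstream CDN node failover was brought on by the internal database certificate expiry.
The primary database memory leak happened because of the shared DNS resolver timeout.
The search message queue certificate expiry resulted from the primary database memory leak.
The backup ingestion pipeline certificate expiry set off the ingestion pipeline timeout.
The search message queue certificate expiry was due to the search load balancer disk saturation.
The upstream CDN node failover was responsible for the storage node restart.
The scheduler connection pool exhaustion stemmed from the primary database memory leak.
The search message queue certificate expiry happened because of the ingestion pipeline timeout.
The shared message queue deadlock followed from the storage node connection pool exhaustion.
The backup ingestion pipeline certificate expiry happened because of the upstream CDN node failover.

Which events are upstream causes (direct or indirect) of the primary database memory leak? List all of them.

Immediate causes of the primary database memory leak: the shared DNS resolver timeout, the upstream CDN node failover.
Further upstream: the storage node connection pool exhaustion, the internal database certificate expiry.

the internal database certificate expiry, the shared DNS resolver timeout, the storage node connection pool exhaustion, the upstream CDN node failover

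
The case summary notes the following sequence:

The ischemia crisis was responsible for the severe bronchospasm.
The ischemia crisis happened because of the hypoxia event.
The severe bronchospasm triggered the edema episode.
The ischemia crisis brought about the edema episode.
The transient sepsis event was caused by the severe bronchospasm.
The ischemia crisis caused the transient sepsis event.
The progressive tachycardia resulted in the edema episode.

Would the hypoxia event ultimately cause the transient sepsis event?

There is a causal chain: the hypoxia event → the ischemia crisis → the transient sepsis event.

Yes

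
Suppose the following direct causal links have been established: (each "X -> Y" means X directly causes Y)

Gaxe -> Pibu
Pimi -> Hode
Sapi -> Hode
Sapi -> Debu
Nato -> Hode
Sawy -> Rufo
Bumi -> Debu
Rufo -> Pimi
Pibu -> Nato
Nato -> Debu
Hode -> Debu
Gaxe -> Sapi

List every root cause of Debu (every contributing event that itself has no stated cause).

Bumi, Gaxe, Sawy

Tracing upstream from Debu: Debu ← Hode ← Pimi ← Rufo ← Sawy.
A separate upstream branch: Debu ← Sapi ← Gaxe.
A separate upstream branch: Debu ← Bumi.
Each of those chain origins has no stated cause.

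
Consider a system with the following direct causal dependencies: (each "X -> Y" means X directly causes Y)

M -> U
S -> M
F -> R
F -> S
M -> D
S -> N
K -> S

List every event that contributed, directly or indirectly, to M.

F, K, S

Immediate cause of M: S.
Further upstream: F, K.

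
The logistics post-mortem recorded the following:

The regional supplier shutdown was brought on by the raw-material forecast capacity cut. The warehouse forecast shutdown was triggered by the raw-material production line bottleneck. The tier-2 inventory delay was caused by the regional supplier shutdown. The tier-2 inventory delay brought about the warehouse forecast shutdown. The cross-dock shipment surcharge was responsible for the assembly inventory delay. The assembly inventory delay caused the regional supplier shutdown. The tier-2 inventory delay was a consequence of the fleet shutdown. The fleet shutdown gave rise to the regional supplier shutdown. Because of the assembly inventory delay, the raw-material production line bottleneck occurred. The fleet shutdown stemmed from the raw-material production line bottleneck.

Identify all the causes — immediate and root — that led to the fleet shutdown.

Immediate cause of the fleet shutdown: the raw-material production line bottleneck.
Further upstream: the cross-dock shipment surcharge, the assembly inventory delay.

the assembly inventory delay, the cross-dock shipment surcharge, the raw-material production line bottleneck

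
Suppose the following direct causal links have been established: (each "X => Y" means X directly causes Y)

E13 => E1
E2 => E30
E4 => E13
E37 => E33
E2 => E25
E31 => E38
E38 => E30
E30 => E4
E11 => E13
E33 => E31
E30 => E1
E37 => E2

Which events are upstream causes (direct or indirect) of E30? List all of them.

Immediate causes of E30: E2, E38.
Further upstream: E37, E33, E31.

E2, E31, E33, E37, E38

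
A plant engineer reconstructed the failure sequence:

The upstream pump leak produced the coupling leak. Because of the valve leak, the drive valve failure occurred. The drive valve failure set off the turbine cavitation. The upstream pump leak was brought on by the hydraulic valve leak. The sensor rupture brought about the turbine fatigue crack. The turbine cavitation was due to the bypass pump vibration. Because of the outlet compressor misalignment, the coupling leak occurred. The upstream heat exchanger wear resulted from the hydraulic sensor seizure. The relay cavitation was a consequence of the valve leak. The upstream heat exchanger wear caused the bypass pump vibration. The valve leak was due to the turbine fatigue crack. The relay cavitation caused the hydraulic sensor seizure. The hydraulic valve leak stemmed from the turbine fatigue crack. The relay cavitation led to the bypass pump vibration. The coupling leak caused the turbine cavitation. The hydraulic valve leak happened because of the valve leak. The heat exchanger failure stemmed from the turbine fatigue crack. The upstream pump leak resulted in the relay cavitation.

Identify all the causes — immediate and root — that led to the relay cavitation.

Immediate causes of the relay cavitation: the valve leak, the upstream pump leak.
Further upstream: the sensor rupture, the turbine fatigue crack, the hydraulic valve leak.

the hydraulic valve leak, the sensor rupture, the turbine fatigue crack, the upstream pump leak, the valve leak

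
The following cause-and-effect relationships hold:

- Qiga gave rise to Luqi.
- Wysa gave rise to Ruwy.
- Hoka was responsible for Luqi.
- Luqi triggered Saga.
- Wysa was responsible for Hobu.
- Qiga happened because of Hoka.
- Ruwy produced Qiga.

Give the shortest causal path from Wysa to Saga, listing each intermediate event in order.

Wysa → Ruwy
Ruwy → Qiga
Qiga → Luqi
Luqi → Saga
Length: 4 steps.

Wysa → Ruwy → Qiga → Luqi → Saga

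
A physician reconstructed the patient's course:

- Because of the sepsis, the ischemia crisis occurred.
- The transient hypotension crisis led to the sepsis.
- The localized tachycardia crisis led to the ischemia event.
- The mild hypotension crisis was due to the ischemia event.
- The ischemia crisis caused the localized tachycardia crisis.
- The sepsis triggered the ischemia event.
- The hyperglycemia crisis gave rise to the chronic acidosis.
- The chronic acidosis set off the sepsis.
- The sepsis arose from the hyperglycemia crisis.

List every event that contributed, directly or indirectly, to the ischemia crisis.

the chronic acidosis, the hyperglycemia crisis, the sepsis, the transient hypotension crisis

Immediate cause of the ischemia crisis: the sepsis.
Further upstream: the hyperglycemia crisis, the chronic acidosis, the transient hypotension crisis.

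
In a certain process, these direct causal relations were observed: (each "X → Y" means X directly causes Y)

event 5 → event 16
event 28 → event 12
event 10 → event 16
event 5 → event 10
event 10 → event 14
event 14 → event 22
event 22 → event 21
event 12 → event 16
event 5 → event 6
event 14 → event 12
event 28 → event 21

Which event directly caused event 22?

Upstream contributors include event 5, event 10, but only event 14 feeds directly into event 22.

event 14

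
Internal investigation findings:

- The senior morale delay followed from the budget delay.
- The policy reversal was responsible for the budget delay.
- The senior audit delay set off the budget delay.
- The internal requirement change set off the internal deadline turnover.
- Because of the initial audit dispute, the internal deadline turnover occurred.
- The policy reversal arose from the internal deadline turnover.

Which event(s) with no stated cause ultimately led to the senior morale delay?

the initial audit dispute, the internal requirement change, the senior audit delay

Tracing upstream from the senior morale delay: the senior morale delay ← the budget delay ← the policy reversal ← the internal deadline turnover ← the internal requirement change.
A separate upstream branch: the senior morale delay ← the budget delay ← the senior audit delay.
A separate upstream branch: the senior morale delay ← the budget delay ← the policy reversal ← the internal deadline turnover ← the initial audit dispute.
Each of those chain origins has no stated cause.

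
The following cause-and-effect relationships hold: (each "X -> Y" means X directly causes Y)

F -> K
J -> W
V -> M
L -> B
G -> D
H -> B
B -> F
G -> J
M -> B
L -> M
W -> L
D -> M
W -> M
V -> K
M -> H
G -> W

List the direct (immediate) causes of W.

G, J → W with nothing further upstream stated.

G, J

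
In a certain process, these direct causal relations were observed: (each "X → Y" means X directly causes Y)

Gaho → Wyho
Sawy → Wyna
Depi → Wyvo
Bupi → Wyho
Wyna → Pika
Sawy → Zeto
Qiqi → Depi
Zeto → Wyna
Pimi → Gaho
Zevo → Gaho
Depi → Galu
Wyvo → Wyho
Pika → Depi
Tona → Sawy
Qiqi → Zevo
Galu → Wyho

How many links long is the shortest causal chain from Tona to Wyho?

6

Shortest chain: Tona → Sawy → Wyna → Pika → Depi → Galu → Wyho.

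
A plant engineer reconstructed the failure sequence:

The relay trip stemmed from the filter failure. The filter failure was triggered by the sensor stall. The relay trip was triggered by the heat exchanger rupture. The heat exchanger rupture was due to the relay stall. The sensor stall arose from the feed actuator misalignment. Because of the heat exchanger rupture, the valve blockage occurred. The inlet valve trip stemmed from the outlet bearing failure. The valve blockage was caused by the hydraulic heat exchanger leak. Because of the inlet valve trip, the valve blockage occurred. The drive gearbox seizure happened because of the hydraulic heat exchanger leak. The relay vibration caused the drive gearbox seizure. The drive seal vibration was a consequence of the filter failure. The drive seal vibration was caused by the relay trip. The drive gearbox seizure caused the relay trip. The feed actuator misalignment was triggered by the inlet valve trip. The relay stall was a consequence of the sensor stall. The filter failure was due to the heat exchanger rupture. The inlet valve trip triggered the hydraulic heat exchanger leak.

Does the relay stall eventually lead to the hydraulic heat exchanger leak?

The relay stall leads to the heat exchanger rupture, the valve blockage, the filter failure, the relay trip, the drive seal vibration; the hydraulic heat exchanger leak is not among them.

No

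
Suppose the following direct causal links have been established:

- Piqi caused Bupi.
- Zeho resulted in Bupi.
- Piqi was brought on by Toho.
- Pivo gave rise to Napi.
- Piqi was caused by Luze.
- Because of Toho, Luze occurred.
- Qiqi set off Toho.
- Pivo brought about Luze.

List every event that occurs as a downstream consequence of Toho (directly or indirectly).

Direct effects: Luze, Piqi.
2 steps out: Bupi.
Not reachable from it: Pivo, Qiqi, Napi, Zeho.

Bupi, Luze, Piqi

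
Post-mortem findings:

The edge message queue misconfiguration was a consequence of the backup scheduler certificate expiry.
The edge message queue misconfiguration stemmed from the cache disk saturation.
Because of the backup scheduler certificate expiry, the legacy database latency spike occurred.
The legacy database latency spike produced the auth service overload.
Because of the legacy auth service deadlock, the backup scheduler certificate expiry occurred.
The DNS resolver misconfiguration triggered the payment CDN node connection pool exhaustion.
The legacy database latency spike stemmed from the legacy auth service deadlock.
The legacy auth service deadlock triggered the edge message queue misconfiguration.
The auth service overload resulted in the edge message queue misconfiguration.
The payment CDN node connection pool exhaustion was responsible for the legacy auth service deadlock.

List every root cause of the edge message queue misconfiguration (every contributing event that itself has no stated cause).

Tracing upstream from the edge message queue misconfiguration: the edge message queue misconfiguration ← the legacy auth service deadlock ← the payment CDN node connection pool exhaustion ← the DNS resolver misconfiguration.
A separate upstream branch: the edge message queue misconfiguration ← the cache disk saturation.
Each of those chain origins has no stated cause.

the DNS resolver misconfiguration, the cache disk saturation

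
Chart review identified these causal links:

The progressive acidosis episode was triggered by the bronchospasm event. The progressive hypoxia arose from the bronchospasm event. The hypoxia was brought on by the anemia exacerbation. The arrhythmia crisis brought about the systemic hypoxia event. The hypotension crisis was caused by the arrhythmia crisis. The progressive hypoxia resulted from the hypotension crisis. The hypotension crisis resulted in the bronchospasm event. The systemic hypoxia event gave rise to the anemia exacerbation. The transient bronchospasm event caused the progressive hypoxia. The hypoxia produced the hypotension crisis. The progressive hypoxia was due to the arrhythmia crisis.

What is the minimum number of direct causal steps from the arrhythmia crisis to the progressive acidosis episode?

3

Shortest chain: the arrhythmia crisis → the hypotension crisis → the bronchospasm event → the progressive acidosis episode.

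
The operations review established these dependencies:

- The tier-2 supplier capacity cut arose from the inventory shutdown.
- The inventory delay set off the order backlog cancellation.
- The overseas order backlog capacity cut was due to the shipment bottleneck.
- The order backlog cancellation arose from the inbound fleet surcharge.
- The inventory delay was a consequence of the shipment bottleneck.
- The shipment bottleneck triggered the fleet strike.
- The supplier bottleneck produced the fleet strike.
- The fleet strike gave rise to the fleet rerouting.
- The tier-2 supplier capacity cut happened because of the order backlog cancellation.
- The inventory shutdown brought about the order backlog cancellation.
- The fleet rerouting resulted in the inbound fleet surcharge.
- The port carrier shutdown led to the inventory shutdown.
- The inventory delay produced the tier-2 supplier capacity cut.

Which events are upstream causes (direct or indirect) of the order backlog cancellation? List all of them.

the fleet rerouting, the fleet strike, the inbound fleet surcharge, the inventory delay, the inventory shutdown, the port carrier shutdown, the shipment bottleneck, the supplier bottleneck

Immediate causes of the order backlog cancellation: the inbound fleet surcharge, the inventory shutdown, the inventory delay.
Further upstream: the shipment bottleneck, the supplier bottleneck, the fleet strike, the fleet rerouting, the port carrier shutdown.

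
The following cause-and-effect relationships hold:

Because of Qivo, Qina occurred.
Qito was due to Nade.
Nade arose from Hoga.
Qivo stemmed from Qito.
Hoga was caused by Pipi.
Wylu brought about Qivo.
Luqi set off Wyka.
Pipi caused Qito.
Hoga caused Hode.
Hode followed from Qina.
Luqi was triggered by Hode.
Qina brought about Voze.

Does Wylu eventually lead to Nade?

No

Wylu leads to Qivo, Qina, Hode, Luqi, Wyka, Voze; Nade is not among them.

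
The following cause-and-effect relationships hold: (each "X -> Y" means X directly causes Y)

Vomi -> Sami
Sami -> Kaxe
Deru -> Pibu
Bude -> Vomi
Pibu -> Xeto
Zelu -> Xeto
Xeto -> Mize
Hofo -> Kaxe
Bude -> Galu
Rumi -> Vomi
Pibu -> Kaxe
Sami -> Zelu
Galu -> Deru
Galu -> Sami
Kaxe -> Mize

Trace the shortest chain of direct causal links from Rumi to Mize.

Rumi → Vomi → Sami → Kaxe → Mize

Rumi → Vomi
Vomi → Sami
Sami → Kaxe
Kaxe → Mize
Length: 4 steps.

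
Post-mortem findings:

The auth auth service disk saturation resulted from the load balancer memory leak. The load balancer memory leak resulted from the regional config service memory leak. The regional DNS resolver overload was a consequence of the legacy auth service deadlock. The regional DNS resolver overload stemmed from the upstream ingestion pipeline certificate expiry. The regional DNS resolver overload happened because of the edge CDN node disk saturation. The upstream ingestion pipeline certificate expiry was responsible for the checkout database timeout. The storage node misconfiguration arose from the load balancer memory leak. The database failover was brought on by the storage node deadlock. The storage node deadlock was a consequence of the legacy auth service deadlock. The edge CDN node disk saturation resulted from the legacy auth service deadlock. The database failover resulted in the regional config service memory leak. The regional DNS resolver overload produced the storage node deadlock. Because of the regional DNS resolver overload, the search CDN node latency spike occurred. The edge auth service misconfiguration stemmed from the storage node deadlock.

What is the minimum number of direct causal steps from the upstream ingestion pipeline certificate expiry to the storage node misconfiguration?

Shortest chain: the upstream ingestion pipeline certificate expiry → the regional DNS resolver overload → the storage node deadlock → the database failover → the regional config service memory leak → the load balancer memory leak → the storage node misconfiguration.

6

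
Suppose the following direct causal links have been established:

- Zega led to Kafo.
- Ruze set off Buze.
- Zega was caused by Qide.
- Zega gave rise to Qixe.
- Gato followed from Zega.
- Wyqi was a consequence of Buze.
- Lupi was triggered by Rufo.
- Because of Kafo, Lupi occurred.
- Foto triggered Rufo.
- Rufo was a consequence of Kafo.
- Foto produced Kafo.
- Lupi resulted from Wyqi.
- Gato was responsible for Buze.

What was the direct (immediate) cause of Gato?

Zega

Upstream contributors include Qide, but only Zega feeds directly into Gato.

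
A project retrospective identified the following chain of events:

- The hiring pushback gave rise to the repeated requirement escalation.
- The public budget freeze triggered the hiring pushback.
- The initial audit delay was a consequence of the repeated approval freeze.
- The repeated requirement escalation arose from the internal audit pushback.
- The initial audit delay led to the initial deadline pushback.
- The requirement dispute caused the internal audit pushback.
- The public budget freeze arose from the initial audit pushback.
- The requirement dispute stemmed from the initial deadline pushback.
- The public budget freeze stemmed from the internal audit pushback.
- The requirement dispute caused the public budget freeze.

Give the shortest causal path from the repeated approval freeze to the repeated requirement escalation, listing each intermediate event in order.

the repeated approval freeze → the initial audit delay → the initial deadline pushback → the requirement dispute → the internal audit pushback → the repeated requirement escalation

the repeated approval freeze → the initial audit delay
the initial audit delay → the initial deadline pushback
the initial deadline pushback → the requirement dispute
the requirement dispute → the internal audit pushback
the internal audit pushback → the repeated requirement escalation
Length: 5 steps.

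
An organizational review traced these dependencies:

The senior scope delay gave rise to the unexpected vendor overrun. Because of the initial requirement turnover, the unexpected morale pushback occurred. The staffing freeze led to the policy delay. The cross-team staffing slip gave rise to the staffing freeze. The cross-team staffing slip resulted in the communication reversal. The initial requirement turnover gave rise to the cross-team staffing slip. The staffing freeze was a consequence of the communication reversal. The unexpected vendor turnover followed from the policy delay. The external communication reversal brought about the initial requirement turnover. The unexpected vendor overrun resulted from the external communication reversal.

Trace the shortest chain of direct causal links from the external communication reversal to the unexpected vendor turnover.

the external communication reversal → the initial requirement turnover → the cross-team staffing slip → the staffing freeze → the policy delay → the unexpected vendor turnover

the external communication reversal → the initial requirement turnover
the initial requirement turnover → the cross-team staffing slip
the cross-team staffing slip → the staffing freeze
the staffing freeze → the policy delay
the policy delay → the unexpected vendor turnover
Length: 5 steps.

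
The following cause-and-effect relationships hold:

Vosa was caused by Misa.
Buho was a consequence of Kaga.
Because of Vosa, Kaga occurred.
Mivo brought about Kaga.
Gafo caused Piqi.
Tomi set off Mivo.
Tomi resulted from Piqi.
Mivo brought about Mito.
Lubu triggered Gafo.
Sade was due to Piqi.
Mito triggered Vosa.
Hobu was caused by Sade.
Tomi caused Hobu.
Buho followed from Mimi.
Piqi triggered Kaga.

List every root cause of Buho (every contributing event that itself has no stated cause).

Lubu, Mimi, Misa

Tracing upstream from Buho: Buho ← Kaga ← Piqi ← Gafo ← Lubu.
A separate upstream branch: Buho ← Kaga ← Vosa ← Misa.
A separate upstream branch: Buho ← Mimi.
Each of those chain origins has no stated cause.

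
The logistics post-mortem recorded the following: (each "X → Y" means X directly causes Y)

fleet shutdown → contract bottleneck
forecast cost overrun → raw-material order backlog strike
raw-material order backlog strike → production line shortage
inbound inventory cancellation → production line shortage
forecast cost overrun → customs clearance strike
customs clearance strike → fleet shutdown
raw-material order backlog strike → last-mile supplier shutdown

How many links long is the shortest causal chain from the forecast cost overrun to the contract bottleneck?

Shortest chain: the forecast cost overrun → the customs clearance strike → the fleet shutdown → the contract bottleneck.

3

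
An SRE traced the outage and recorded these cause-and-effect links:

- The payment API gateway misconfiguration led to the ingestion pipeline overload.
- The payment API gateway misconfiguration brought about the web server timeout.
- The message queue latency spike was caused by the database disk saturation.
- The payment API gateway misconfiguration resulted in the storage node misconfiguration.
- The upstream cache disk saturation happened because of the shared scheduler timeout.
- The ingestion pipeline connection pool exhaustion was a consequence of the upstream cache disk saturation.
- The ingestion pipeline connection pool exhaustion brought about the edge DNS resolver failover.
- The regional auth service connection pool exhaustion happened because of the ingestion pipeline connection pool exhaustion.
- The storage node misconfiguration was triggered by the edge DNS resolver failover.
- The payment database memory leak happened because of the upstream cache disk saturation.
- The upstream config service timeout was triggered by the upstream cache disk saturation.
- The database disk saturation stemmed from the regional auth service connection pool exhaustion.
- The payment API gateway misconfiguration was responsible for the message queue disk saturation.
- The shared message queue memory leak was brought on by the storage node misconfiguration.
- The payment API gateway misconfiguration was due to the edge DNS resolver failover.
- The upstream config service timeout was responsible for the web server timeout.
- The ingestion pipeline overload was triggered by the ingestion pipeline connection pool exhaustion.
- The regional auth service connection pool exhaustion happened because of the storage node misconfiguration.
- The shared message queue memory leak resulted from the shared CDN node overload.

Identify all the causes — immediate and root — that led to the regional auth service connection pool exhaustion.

the edge DNS resolver failover, the ingestion pipeline connection pool exhaustion, the payment API gateway misconfiguration, the shared scheduler timeout, the storage node misconfiguration, the upstream cache disk saturation

Immediate causes of the regional auth service connection pool exhaustion: the ingestion pipeline connection pool exhaustion, the storage node misconfiguration.
Further upstream: the shared scheduler timeout, the upstream cache disk saturation, the edge DNS resolver failover, the payment API gateway misconfiguration.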